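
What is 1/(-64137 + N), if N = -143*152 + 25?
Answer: -1/85848 ≈ -1.1648e-5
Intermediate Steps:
N = -21711 (N = -21736 + 25 = -21711)
1/(-64137 + N) = 1/(-64137 - 21711) = 1/(-85848) = -1/85848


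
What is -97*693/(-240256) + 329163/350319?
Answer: 34210726409/28055413888 ≈ 1.2194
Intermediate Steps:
-97*693/(-240256) + 329163/350319 = -67221*(-1/240256) + 329163*(1/350319) = 67221/240256 + 109721/116773 = 34210726409/28055413888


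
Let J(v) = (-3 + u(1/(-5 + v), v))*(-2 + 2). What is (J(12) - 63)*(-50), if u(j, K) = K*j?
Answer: 3150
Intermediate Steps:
J(v) = 0 (J(v) = (-3 + v/(-5 + v))*(-2 + 2) = (-3 + v/(-5 + v))*0 = 0)
(J(12) - 63)*(-50) = (0 - 63)*(-50) = -63*(-50) = 3150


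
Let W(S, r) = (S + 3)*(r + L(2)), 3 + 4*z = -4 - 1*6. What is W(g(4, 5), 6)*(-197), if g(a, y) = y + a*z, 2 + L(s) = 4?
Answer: 7880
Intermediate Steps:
L(s) = 2 (L(s) = -2 + 4 = 2)
z = -13/4 (z = -¾ + (-4 - 1*6)/4 = -¾ + (-4 - 6)/4 = -¾ + (¼)*(-10) = -¾ - 5/2 = -13/4 ≈ -3.2500)
g(a, y) = y - 13*a/4 (g(a, y) = y + a*(-13/4) = y - 13*a/4)
W(S, r) = (2 + r)*(3 + S) (W(S, r) = (S + 3)*(r + 2) = (3 + S)*(2 + r) = (2 + r)*(3 + S))
W(g(4, 5), 6)*(-197) = (6 + 2*(5 - 13/4*4) + 3*6 + (5 - 13/4*4)*6)*(-197) = (6 + 2*(5 - 13) + 18 + (5 - 13)*6)*(-197) = (6 + 2*(-8) + 18 - 8*6)*(-197) = (6 - 16 + 18 - 48)*(-197) = -40*(-197) = 7880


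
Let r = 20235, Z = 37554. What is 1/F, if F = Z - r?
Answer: 1/17319 ≈ 5.7740e-5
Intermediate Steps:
F = 17319 (F = 37554 - 1*20235 = 37554 - 20235 = 17319)
1/F = 1/17319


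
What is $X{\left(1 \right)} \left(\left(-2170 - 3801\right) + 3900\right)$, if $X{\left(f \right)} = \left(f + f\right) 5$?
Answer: $-20710$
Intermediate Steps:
$X{\left(f \right)} = 10 f$ ($X{\left(f \right)} = 2 f 5 = 10 f$)
$X{\left(1 \right)} \left(\left(-2170 - 3801\right) + 3900\right) = 10 \cdot 1 \left(\left(-2170 - 3801\right) + 3900\right) = 10 \left(-5971 + 3900\right) = 10 \left(-2071\right) = -20710$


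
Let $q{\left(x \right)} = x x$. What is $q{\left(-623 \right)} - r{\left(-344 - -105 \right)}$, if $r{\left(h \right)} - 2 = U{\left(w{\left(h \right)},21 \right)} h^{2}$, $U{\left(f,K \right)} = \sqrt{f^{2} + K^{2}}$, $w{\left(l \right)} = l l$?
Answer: $388127 - 57121 \sqrt{3262809082} \approx -3.2624 \cdot 10^{9}$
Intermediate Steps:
$q{\left(x \right)} = x^{2}$
$w{\left(l \right)} = l^{2}$
$U{\left(f,K \right)} = \sqrt{K^{2} + f^{2}}$
$r{\left(h \right)} = 2 + h^{2} \sqrt{441 + h^{4}}$ ($r{\left(h \right)} = 2 + \sqrt{21^{2} + \left(h^{2}\right)^{2}} h^{2} = 2 + \sqrt{441 + h^{4}} h^{2} = 2 + h^{2} \sqrt{441 + h^{4}}$)
$q{\left(-623 \right)} - r{\left(-344 - -105 \right)} = \left(-623\right)^{2} - \left(2 + \left(-344 - -105\right)^{2} \sqrt{441 + \left(-344 - -105\right)^{4}}\right) = 388129 - \left(2 + \left(-344 + 105\right)^{2} \sqrt{441 + \left(-344 + 105\right)^{4}}\right) = 388129 - \left(2 + \left(-239\right)^{2} \sqrt{441 + \left(-239\right)^{4}}\right) = 388129 - \left(2 + 57121 \sqrt{441 + 3262808641}\right) = 388129 - \left(2 + 57121 \sqrt{3262809082}\right) = 388127 - 57121 \sqrt{3262809082}$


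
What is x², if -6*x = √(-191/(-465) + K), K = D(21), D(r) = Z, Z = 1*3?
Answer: 793/8370 ≈ 0.094743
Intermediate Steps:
Z = 3
D(r) = 3
K = 3
x = -√737490/2790 (x = -√(-191/(-465) + 3)/6 = -√(-191*(-1/465) + 3)/6 = -√(191/465 + 3)/6 = -√737490/2790 ≈ -0.30780)
x² = (-√737490/2790)² = 793/8370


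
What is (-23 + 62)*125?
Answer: 4875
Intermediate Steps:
(-23 + 62)*125 = 39*125 = 4875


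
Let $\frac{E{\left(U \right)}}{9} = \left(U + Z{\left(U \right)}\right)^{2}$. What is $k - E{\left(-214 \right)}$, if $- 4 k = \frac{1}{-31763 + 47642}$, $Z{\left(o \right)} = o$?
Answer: $- \frac{104716034497}{63516} \approx -1.6487 \cdot 10^{6}$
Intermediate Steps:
$E{\left(U \right)} = 36 U^{2}$ ($E{\left(U \right)} = 9 \left(U + U\right)^{2} = 9 \left(2 U\right)^{2} = 9 \cdot 4 U^{2} = 36 U^{2}$)
$k = - \frac{1}{63516}$ ($k = - \frac{1}{4 \left(-31763 + 47642\right)} = - \frac{1}{4 \cdot 15879} = \left(- \frac{1}{4}\right) \frac{1}{15879} = - \frac{1}{63516} \approx -1.5744 \cdot 10^{-5}$)
$k - E{\left(-214 \right)} = - \frac{1}{63516} - 36 \left(-214\right)^{2} = - \frac{1}{63516} - 36 \cdot 45796 = - \frac{1}{63516} - 1648656 = - \frac{104716034497}{63516}$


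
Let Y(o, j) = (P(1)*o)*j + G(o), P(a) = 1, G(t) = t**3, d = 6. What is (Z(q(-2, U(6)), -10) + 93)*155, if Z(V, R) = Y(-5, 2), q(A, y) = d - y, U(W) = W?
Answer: -6510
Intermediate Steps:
Y(o, j) = o**3 + j*o (Y(o, j) = (1*o)*j + o**3 = o*j + o**3 = j*o + o**3 = o**3 + j*o)
q(A, y) = 6 - y
Z(V, R) = -135 (Z(V, R) = -5*(2 + (-5)**2) = -5*(2 + 25) = -5*27 = -135)
(Z(q(-2, U(6)), -10) + 93)*155 = (-135 + 93)*155 = -42*155 = -6510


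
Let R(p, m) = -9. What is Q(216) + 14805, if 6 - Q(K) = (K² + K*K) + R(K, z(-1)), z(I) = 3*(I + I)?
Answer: -78492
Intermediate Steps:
z(I) = 6*I (z(I) = 3*(2*I) = 6*I)
Q(K) = 15 - 2*K² (Q(K) = 6 - ((K² + K*K) - 9) = 6 - ((K² + K²) - 9) = 6 - (2*K² - 9) = 6 - (-9 + 2*K²) = 6 + (9 - 2*K²) = 15 - 2*K²)
Q(216) + 14805 = (15 - 2*216²) + 14805 = (15 - 2*46656) + 14805 = (15 - 93312) + 14805 = -93297 + 14805 = -78492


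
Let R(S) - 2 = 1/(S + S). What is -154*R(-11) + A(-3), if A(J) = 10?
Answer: -291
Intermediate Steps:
R(S) = 2 + 1/(2*S) (R(S) = 2 + 1/(S + S) = 2 + 1/(2*S))
-154*R(-11) + A(-3) = -154*(2 + (½)/(-11)) + 10 = -154*(2 + (½)*(-1/11)) + 10 = -154*(2 - 1/22) + 10 = -154*43/22 + 10 = -301 + 10 = -291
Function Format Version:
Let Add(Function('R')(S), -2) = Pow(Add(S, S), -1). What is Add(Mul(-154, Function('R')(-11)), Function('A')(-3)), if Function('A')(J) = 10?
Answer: -291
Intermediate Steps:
Function('R')(S) = Add(2, Mul(Rational(1, 2), Pow(S, -1))) (Function('R')(S) = Add(2, Pow(Add(S, S), -1)) = Add(2, Pow(Mul(2, S), -1)) = Add(2, Mul(Rational(1, 2), Pow(S, -1))))
Add(Mul(-154, Function('R')(-11)), Function('A')(-3)) = Add(Mul(-154, Add(2, Mul(Rational(1, 2), Pow(-11, -1)))), 10) = Add(Mul(-154, Add(2, Mul(Rational(1, 2), Rational(-1, 11)))), 10) = Add(Mul(-154, Add(2, Rational(-1, 22))), 10) = Add(Mul(-154, Rational(43, 22)), 10) = Add(-301, 10) = -291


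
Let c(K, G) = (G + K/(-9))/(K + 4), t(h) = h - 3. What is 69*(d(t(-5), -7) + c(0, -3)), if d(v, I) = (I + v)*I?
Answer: 28773/4 ≈ 7193.3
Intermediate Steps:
t(h) = -3 + h
d(v, I) = I*(I + v)
c(K, G) = (G - K/9)/(4 + K) (c(K, G) = (G + K*(-⅑))/(4 + K) = (G - K/9)/(4 + K))
69*(d(t(-5), -7) + c(0, -3)) = 69*(-7*(-7 + (-3 - 5)) + (-3 - ⅑*0)/(4 + 0)) = 69*(-7*(-7 - 8) + (-3 + 0)/4) = 69*(-7*(-15) + (¼)*(-3)) = 69*(105 - ¾) = 69*(417/4) = 28773/4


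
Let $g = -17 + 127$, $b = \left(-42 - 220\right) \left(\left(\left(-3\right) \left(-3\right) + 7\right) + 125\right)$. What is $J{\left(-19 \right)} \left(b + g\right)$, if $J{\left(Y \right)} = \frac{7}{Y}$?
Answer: $\frac{257824}{19} \approx 13570.0$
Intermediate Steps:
$b = -36942$ ($b = - 262 \left(\left(9 + 7\right) + 125\right) = - 262 \left(16 + 125\right) = \left(-262\right) 141 = -36942$)
$g = 110$
$J{\left(-19 \right)} \left(b + g\right) = \frac{7}{-19} \left(-36942 + 110\right) = 7 \left(- \frac{1}{19}\right) \left(-36832\right) = \left(- \frac{7}{19}\right) \left(-36832\right) = \frac{257824}{19}$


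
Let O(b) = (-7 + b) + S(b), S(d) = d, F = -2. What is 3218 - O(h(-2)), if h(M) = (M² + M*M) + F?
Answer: 3213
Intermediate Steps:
h(M) = -2 + 2*M² (h(M) = (M² + M*M) - 2 = (M² + M²) - 2 = 2*M² - 2 = -2 + 2*M²)
O(b) = -7 + 2*b (O(b) = (-7 + b) + b = -7 + 2*b)
3218 - O(h(-2)) = 3218 - (-7 + 2*(-2 + 2*(-2)²)) = 3218 - (-7 + 2*(-2 + 2*4)) = 3218 - (-7 + 2*(-2 + 8)) = 3218 - (-7 + 2*6) = 3218 - (-7 + 12) = 3218 - 1*5 = 3218 - 5 = 3213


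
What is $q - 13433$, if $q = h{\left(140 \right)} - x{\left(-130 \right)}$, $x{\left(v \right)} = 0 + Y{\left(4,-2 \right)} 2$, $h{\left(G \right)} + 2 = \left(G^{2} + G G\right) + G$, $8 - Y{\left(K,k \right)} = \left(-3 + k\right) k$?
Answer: $25909$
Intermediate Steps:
$Y{\left(K,k \right)} = 8 - k \left(-3 + k\right)$ ($Y{\left(K,k \right)} = 8 - \left(-3 + k\right) k = 8 - k \left(-3 + k\right)$)
$h{\left(G \right)} = -2 + G + 2 G^{2}$ ($h{\left(G \right)} = -2 + \left(\left(G^{2} + G G\right) + G\right) = -2 + \left(\left(G^{2} + G^{2}\right) + G\right) = -2 + \left(2 G^{2} + G\right) = -2 + \left(G + 2 G^{2}\right) = -2 + G + 2 G^{2}$)
$x{\left(v \right)} = -4$ ($x{\left(v \right)} = 0 + \left(8 - \left(-2\right)^{2} + 3 \left(-2\right)\right) 2 = 0 + \left(8 - 4 - 6\right) 2 = 0 - 4 = -4$)
$q = 39342$ ($q = \left(-2 + 140 + 2 \cdot 140^{2}\right) - -4 = \left(-2 + 140 + 2 \cdot 19600\right) + 4 = \left(-2 + 140 + 39200\right) + 4 = 39338 + 4 = 39342$)
$q - 13433 = 39342 - 13433 = 25909$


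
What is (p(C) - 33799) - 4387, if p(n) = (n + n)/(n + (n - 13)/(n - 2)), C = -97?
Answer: -32952772/863 ≈ -38184.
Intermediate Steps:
p(n) = 2*n/(n + (-13 + n)/(-2 + n)) (p(n) = (2*n)/(n + (-13 + n)/(-2 + n)) = 2*n/(n + (-13 + n)/(-2 + n)))
(p(C) - 33799) - 4387 = (2*(-97)*(-2 - 97)/(-13 + (-97)² - 1*(-97)) - 33799) - 4387 = (2*(-97)*(-99)/(-13 + 9409 + 97) - 33799) - 4387 = (2*(-97)*(-99)/9493 - 33799) - 4387 = (2*(-97)*(1/9493)*(-99) - 33799) - 4387 = (1746/863 - 33799) - 4387 = -29166791/863 - 4387 = -32952772/863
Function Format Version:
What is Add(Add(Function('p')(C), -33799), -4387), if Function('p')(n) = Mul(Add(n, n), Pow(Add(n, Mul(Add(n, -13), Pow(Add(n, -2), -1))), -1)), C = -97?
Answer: Rational(-32952772, 863) ≈ -38184.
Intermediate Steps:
Function('p')(n) = Mul(2, n, Pow(Add(n, Mul(Pow(Add(-2, n), -1), Add(-13, n))), -1)) (Function('p')(n) = Mul(Mul(2, n), Pow(Add(n, Mul(Add(-13, n), Pow(Add(-2, n), -1))), -1)) = Mul(Mul(2, n), Pow(Add(n, Mul(Pow(Add(-2, n), -1), Add(-13, n))), -1)) = Mul(2, n, Pow(Add(n, Mul(Pow(Add(-2, n), -1), Add(-13, n))), -1)))
Add(Add(Function('p')(C), -33799), -4387) = Add(Add(Mul(2, -97, Pow(Add(-13, Pow(-97, 2), Mul(-1, -97)), -1), Add(-2, -97)), -33799), -4387) = Add(Add(Mul(2, -97, Pow(Add(-13, 9409, 97), -1), -99), -33799), -4387) = Add(Add(Mul(2, -97, Pow(9493, -1), -99), -33799), -4387) = Add(Add(Mul(2, -97, Rational(1, 9493), -99), -33799), -4387) = Add(Add(Rational(1746, 863), -33799), -4387) = Add(Rational(-29166791, 863), -4387) = Rational(-32952772, 863)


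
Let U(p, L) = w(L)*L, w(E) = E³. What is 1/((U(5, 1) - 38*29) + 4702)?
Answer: 1/3601 ≈ 0.00027770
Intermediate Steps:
U(p, L) = L⁴ (U(p, L) = L³*L = L⁴)
1/((U(5, 1) - 38*29) + 4702) = 1/((1⁴ - 38*29) + 4702) = 1/((1 - 1102) + 4702) = 1/(-1101 + 4702) = 1/3601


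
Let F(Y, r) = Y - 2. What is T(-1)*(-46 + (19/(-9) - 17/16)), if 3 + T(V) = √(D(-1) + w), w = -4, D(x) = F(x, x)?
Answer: 7081/48 - 7081*I*√7/144 ≈ 147.52 - 130.1*I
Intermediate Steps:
F(Y, r) = -2 + Y
D(x) = -2 + x
T(V) = -3 + I*√7 (T(V) = -3 + √((-2 - 1) - 4) = -3 + √(-3 - 4) = -3 + √(-7) = -3 + I*√7)
T(-1)*(-46 + (19/(-9) - 17/16)) = (-3 + I*√7)*(-46 + (19/(-9) - 17/16)) = (-3 + I*√7)*(-46 + (19*(-⅑) - 17*1/16)) = (-3 + I*√7)*(-46 + (-19/9 - 17/16)) = (-3 + I*√7)*(-46 - 457/144) = (-3 + I*√7)*(-7081/144) = 7081/48 - 7081*I*√7/144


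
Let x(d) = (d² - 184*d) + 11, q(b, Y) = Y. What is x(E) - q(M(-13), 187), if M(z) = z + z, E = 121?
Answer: -7799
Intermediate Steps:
M(z) = 2*z
x(d) = 11 + d² - 184*d
x(E) - q(M(-13), 187) = (11 + 121² - 184*121) - 1*187 = (11 + 14641 - 22264) - 187 = -7612 - 187 = -7799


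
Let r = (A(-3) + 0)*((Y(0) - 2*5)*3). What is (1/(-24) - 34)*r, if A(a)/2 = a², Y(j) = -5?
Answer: 110295/4 ≈ 27574.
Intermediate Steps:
A(a) = 2*a²
r = -810 (r = (2*(-3)² + 0)*((-5 - 2*5)*3) = (2*9 + 0)*((-5 - 10)*3) = (18 + 0)*(-15*3) = 18*(-45) = -810)
(1/(-24) - 34)*r = (1/(-24) - 34)*(-810) = (-1/24 - 34)*(-810) = -817/24*(-810) = 110295/4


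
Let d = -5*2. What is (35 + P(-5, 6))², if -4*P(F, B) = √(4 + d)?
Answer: (140 - I*√6)²/16 ≈ 1224.6 - 42.866*I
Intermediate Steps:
d = -10
P(F, B) = -I*√6/4 (P(F, B) = -√(4 - 10)/4 = -I*√6/4)
(35 + P(-5, 6))² = (35 - I*√6/4)²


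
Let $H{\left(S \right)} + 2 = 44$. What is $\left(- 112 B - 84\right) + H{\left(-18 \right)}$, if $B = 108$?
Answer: $-12138$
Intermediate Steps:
$H{\left(S \right)} = 42$ ($H{\left(S \right)} = -2 + 44 = 42$)
$\left(- 112 B - 84\right) + H{\left(-18 \right)} = \left(\left(-112\right) 108 - 84\right) + 42 = \left(-12096 - 84\right) + 42 = -12180 + 42 = -12138$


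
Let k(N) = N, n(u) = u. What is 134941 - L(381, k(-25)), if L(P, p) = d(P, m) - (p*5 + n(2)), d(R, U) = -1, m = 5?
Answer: 134819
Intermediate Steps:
L(P, p) = -3 - 5*p (L(P, p) = -1 - (p*5 + 2) = -1 - (5*p + 2) = -1 - (2 + 5*p) = -1 + (-2 - 5*p) = -3 - 5*p)
134941 - L(381, k(-25)) = 134941 - (-3 - 5*(-25)) = 134941 - (-3 + 125) = 134941 - 1*122 = 134941 - 122 = 134819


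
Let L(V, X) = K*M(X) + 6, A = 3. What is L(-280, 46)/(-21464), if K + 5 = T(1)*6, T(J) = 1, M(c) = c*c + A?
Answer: -2125/21464 ≈ -0.099003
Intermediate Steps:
M(c) = 3 + c² (M(c) = c*c + 3 = c² + 3 = 3 + c²)
K = 1 (K = -5 + 1*6 = -5 + 6 = 1)
L(V, X) = 9 + X² (L(V, X) = 1*(3 + X²) + 6 = (3 + X²) + 6 = 9 + X²)
L(-280, 46)/(-21464) = (9 + 46²)/(-21464) = (9 + 2116)*(-1/21464) = 2125*(-1/21464) = -2125/21464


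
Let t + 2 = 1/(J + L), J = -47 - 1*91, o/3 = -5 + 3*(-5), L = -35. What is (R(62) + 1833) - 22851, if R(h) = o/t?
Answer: -7282866/347 ≈ -20988.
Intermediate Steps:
o = -60 (o = 3*(-5 + 3*(-5)) = 3*(-5 - 15) = 3*(-20) = -60)
J = -138 (J = -47 - 91 = -138)
t = -347/173 (t = -2 + 1/(-138 - 35) = -2 + 1/(-173) = -2 - 1/173 = -347/173 ≈ -2.0058)
R(h) = 10380/347 (R(h) = -60/(-347/173) = -60*(-173/347) = 10380/347)
(R(62) + 1833) - 22851 = (10380/347 + 1833) - 22851 = 646431/347 - 22851 = -7282866/347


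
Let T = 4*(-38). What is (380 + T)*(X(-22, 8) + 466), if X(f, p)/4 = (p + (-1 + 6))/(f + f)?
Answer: 1165764/11 ≈ 1.0598e+5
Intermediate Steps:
X(f, p) = 2*(5 + p)/f (X(f, p) = 4*((p + (-1 + 6))/(f + f)) = 4*((p + 5)/((2*f))) = 4*((5 + p)*(1/(2*f))) = 4*((5 + p)/(2*f)) = 2*(5 + p)/f)
T = -152
(380 + T)*(X(-22, 8) + 466) = (380 - 152)*(2*(5 + 8)/(-22) + 466) = 228*(2*(-1/22)*13 + 466) = 228*(-13/11 + 466) = 228*(5113/11) = 1165764/11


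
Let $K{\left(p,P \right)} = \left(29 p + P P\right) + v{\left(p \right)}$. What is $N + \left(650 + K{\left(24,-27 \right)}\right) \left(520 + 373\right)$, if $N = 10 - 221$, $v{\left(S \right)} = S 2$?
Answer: $1895628$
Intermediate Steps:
$v{\left(S \right)} = 2 S$
$N = -211$ ($N = 10 - 221 = -211$)
$K{\left(p,P \right)} = P^{2} + 31 p$ ($K{\left(p,P \right)} = \left(29 p + P P\right) + 2 p = \left(29 p + P^{2}\right) + 2 p = \left(P^{2} + 29 p\right) + 2 p = P^{2} + 31 p$)
$N + \left(650 + K{\left(24,-27 \right)}\right) \left(520 + 373\right) = -211 + \left(650 + \left(\left(-27\right)^{2} + 31 \cdot 24\right)\right) \left(520 + 373\right) = -211 + \left(650 + \left(729 + 744\right)\right) 893 = -211 + \left(650 + 1473\right) 893 = -211 + 2123 \cdot 893 = -211 + 1895839 = 1895628$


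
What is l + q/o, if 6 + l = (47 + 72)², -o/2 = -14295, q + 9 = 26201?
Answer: 202358821/14295 ≈ 14156.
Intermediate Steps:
q = 26192 (q = -9 + 26201 = 26192)
o = 28590 (o = -2*(-14295) = 28590)
l = 14155 (l = -6 + (47 + 72)² = -6 + 119² = -6 + 14161 = 14155)
l + q/o = 14155 + 26192/28590 = 14155 + 26192*(1/28590) = 14155 + 13096/14295 = 202358821/14295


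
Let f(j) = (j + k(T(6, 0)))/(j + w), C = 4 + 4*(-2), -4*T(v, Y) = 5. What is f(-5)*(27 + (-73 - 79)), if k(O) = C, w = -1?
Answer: -375/2 ≈ -187.50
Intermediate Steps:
T(v, Y) = -5/4 (T(v, Y) = -¼*5 = -5/4)
C = -4 (C = 4 - 8 = -4)
k(O) = -4
f(j) = (-4 + j)/(-1 + j) (f(j) = (j - 4)/(j - 1) = (-4 + j)/(-1 + j))
f(-5)*(27 + (-73 - 79)) = ((-4 - 5)/(-1 - 5))*(27 + (-73 - 79)) = (-9/(-6))*(27 - 152) = -⅙*(-9)*(-125) = (3/2)*(-125) = -375/2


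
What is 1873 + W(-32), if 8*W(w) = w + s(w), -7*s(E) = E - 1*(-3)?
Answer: 104693/56 ≈ 1869.5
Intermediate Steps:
s(E) = -3/7 - E/7 (s(E) = -(E - 1*(-3))/7 = -(E + 3)/7 = -(3 + E)/7 = -3/7 - E/7)
W(w) = -3/56 + 3*w/28 (W(w) = (w + (-3/7 - w/7))/8 = (-3/7 + 6*w/7)/8 = -3/56 + 3*w/28)
1873 + W(-32) = 1873 + (-3/56 + (3/28)*(-32)) = 1873 + (-3/56 - 24/7) = 1873 - 195/56 = 104693/56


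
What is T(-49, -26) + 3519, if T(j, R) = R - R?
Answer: 3519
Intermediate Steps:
T(j, R) = 0
T(-49, -26) + 3519 = 0 + 3519 = 3519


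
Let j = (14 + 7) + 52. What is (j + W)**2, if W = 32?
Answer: 11025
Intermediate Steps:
j = 73 (j = 21 + 52 = 73)
(j + W)**2 = (73 + 32)**2 = 105**2 = 11025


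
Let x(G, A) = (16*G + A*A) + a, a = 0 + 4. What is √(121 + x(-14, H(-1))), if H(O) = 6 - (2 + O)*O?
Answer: 5*I*√2 ≈ 7.0711*I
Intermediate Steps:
a = 4
H(O) = 6 - O*(2 + O)
x(G, A) = 4 + A² + 16*G (x(G, A) = (16*G + A*A) + 4 = (16*G + A²) + 4 = (A² + 16*G) + 4 = 4 + A² + 16*G)
√(121 + x(-14, H(-1))) = √(121 + (4 + (6 - 1*(-1)² - 2*(-1))² + 16*(-14))) = √(121 + (4 + (6 - 1*1 + 2)² - 224)) = √(121 + (4 + (6 - 1 + 2)² - 224)) = √(121 + (4 + 7² - 224)) = √(121 + (4 + 49 - 224)) = √(121 - 171) = √(-50) = 5*I*√2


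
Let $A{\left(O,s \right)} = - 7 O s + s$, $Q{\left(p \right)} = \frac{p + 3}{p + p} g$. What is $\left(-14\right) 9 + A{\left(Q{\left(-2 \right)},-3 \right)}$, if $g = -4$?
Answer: $-108$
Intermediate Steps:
$Q{\left(p \right)} = - \frac{2 \left(3 + p\right)}{p}$ ($Q{\left(p \right)} = \frac{p + 3}{p + p} \left(-4\right) = \frac{3 + p}{2 p} \left(-4\right) = - \frac{2 \left(3 + p\right)}{p}$)
$A{\left(O,s \right)} = s - 7 O s$ ($A{\left(O,s \right)} = - 7 O s + s = s - 7 O s$)
$\left(-14\right) 9 + A{\left(Q{\left(-2 \right)},-3 \right)} = \left(-14\right) 9 - 3 \left(1 - 7 \left(-2 - \frac{6}{-2}\right)\right) = -126 - 3 \left(1 - 7 \left(-2 - -3\right)\right) = -126 - 3 \left(1 - 7 \left(-2 + 3\right)\right) = -126 - 3 \left(1 - 7\right) = -126 - -18 = -126 + 18 = -108$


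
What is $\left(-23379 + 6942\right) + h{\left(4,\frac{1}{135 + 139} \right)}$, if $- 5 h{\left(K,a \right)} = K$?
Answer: $- \frac{82189}{5} \approx -16438.0$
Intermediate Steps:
$h{\left(K,a \right)} = - \frac{K}{5}$
$\left(-23379 + 6942\right) + h{\left(4,\frac{1}{135 + 139} \right)} = \left(-23379 + 6942\right) - \frac{4}{5} = -16437 - \frac{4}{5} = - \frac{82189}{5}$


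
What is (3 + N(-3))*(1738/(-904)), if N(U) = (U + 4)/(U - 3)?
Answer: -14773/2712 ≈ -5.4473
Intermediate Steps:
N(U) = (4 + U)/(-3 + U)
(3 + N(-3))*(1738/(-904)) = (3 + (4 - 3)/(-3 - 3))*(1738/(-904)) = (3 + 1/(-6))*(1738*(-1/904)) = (3 - ⅙*1)*(-869/452) = (3 - ⅙)*(-869/452) = (17/6)*(-869/452) = -14773/2712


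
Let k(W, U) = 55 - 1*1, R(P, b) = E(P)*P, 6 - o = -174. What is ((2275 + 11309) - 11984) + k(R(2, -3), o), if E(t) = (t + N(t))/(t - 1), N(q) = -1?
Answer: 1654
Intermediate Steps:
o = 180 (o = 6 - 1*(-174) = 6 + 174 = 180)
E(t) = 1 (E(t) = (t - 1)/(t - 1) = (-1 + t)/(-1 + t) = 1)
R(P, b) = P (R(P, b) = 1*P = P)
k(W, U) = 54 (k(W, U) = 55 - 1 = 54)
((2275 + 11309) - 11984) + k(R(2, -3), o) = ((2275 + 11309) - 11984) + 54 = (13584 - 11984) + 54 = 1600 + 54 = 1654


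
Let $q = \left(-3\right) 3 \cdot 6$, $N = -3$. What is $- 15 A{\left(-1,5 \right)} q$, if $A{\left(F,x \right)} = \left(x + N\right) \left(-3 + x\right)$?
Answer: $3240$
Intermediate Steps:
$A{\left(F,x \right)} = \left(-3 + x\right)^{2}$ ($A{\left(F,x \right)} = \left(x - 3\right) \left(-3 + x\right) = \left(-3 + x\right) \left(-3 + x\right) = \left(-3 + x\right)^{2}$)
$q = -54$ ($q = \left(-9\right) 6 = -54$)
$- 15 A{\left(-1,5 \right)} q = - 15 \left(9 + 5^{2} - 30\right) \left(-54\right) = - 15 \left(9 + 25 - 30\right) \left(-54\right) = \left(-15\right) 4 \left(-54\right) = \left(-60\right) \left(-54\right) = 3240$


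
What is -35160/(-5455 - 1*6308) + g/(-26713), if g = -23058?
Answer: 403486778/104741673 ≈ 3.8522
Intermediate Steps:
-35160/(-5455 - 1*6308) + g/(-26713) = -35160/(-5455 - 1*6308) - 23058/(-26713) = -35160/(-5455 - 6308) - 23058*(-1/26713) = -35160/(-11763) + 23058/26713 = -35160*(-1/11763) + 23058/26713 = 11720/3921 + 23058/26713 = 403486778/104741673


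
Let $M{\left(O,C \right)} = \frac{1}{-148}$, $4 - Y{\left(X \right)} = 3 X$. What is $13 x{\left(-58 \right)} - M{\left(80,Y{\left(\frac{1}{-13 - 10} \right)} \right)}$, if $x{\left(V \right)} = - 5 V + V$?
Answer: $\frac{446369}{148} \approx 3016.0$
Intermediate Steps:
$Y{\left(X \right)} = 4 - 3 X$
$M{\left(O,C \right)} = - \frac{1}{148}$
$x{\left(V \right)} = - 4 V$
$13 x{\left(-58 \right)} - M{\left(80,Y{\left(\frac{1}{-13 - 10} \right)} \right)} = 13 \left(\left(-4\right) \left(-58\right)\right) - - \frac{1}{148} = 13 \cdot 232 + \frac{1}{148} = 3016 + \frac{1}{148} = \frac{446369}{148}$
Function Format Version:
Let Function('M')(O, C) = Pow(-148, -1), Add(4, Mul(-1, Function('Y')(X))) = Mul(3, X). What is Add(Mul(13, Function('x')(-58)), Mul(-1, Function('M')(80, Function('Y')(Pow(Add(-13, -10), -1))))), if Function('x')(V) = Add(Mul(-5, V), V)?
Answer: Rational(446369, 148) ≈ 3016.0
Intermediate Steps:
Function('Y')(X) = Add(4, Mul(-3, X)) (Function('Y')(X) = Add(4, Mul(-1, Mul(3, X))) = Add(4, Mul(-3, X)))
Function('M')(O, C) = Rational(-1, 148)
Function('x')(V) = Mul(-4, V)
Add(Mul(13, Function('x')(-58)), Mul(-1, Function('M')(80, Function('Y')(Pow(Add(-13, -10), -1))))) = Add(Mul(13, Mul(-4, -58)), Mul(-1, Rational(-1, 148))) = Add(Mul(13, 232), Rational(1, 148)) = Add(3016, Rational(1, 148)) = Rational(446369, 148)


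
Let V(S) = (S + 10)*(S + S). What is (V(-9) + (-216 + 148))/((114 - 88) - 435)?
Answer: 86/409 ≈ 0.21027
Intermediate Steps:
V(S) = 2*S*(10 + S) (V(S) = (10 + S)*(2*S) = 2*S*(10 + S))
(V(-9) + (-216 + 148))/((114 - 88) - 435) = (2*(-9)*(10 - 9) + (-216 + 148))/((114 - 88) - 435) = (2*(-9)*1 - 68)/(26 - 435) = (-18 - 68)/(-409) = -86*(-1/409) = 86/409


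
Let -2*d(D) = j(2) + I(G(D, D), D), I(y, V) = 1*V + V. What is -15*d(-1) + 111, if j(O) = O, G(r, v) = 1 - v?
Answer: 111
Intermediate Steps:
I(y, V) = 2*V (I(y, V) = V + V = 2*V)
d(D) = -1 - D (d(D) = -(2 + 2*D)/2 = -1 - D)
-15*d(-1) + 111 = -15*(-1 - 1*(-1)) + 111 = -15*(-1 + 1) + 111 = -15*0 + 111 = 0 + 111 = 111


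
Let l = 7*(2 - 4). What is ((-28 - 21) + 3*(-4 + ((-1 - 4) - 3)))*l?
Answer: 1190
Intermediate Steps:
l = -14 (l = 7*(-2) = -14)
((-28 - 21) + 3*(-4 + ((-1 - 4) - 3)))*l = ((-28 - 21) + 3*(-4 + ((-1 - 4) - 3)))*(-14) = (-49 + 3*(-4 + (-5 - 3)))*(-14) = (-49 + 3*(-4 - 8))*(-14) = (-49 + 3*(-12))*(-14) = (-49 - 36)*(-14) = -85*(-14) = 1190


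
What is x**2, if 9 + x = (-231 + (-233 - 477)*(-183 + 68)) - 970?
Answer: 6470593600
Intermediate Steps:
x = 80440 (x = -9 + ((-231 + (-233 - 477)*(-183 + 68)) - 970) = -9 + ((-231 - 710*(-115)) - 970) = -9 + ((-231 + 81650) - 970) = -9 + (81419 - 970) = -9 + 80449 = 80440)
x**2 = 80440**2 = 6470593600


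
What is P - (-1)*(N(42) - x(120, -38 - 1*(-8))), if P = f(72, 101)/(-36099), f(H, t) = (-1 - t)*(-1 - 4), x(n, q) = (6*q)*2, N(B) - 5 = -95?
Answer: 3248740/12033 ≈ 269.99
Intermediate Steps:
N(B) = -90 (N(B) = 5 - 95 = -90)
x(n, q) = 12*q
f(H, t) = 5 + 5*t (f(H, t) = (-1 - t)*(-5) = 5 + 5*t)
P = -170/12033 (P = (5 + 5*101)/(-36099) = (5 + 505)*(-1/36099) = 510*(-1/36099) = -170/12033 ≈ -0.014128)
P - (-1)*(N(42) - x(120, -38 - 1*(-8))) = -170/12033 - (-1)*(-90 - 12*(-38 - 1*(-8))) = -170/12033 - (-1)*(-90 - 12*(-38 + 8)) = -170/12033 - (-1)*(-90 - 12*(-30)) = -170/12033 - (-1)*(-90 - 1*(-360)) = -170/12033 - (-1)*(-90 + 360) = -170/12033 - (-1)*270 = -170/12033 - 1*(-270) = -170/12033 + 270 = 3248740/12033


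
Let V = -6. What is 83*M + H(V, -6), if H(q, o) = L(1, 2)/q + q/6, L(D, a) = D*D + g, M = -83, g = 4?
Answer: -41345/6 ≈ -6890.8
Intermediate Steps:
L(D, a) = 4 + D² (L(D, a) = D*D + 4 = D² + 4 = 4 + D²)
H(q, o) = 5/q + q/6 (H(q, o) = (4 + 1²)/q + q/6 = (4 + 1)/q + q*(⅙) = 5/q + q/6)
83*M + H(V, -6) = 83*(-83) + (5/(-6) + (⅙)*(-6)) = -6889 + (5*(-⅙) - 1) = -6889 + (-⅚ - 1) = -6889 - 11/6 = -41345/6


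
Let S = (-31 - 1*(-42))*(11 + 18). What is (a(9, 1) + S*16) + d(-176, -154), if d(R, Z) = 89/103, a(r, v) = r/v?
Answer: 526728/103 ≈ 5113.9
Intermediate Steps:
d(R, Z) = 89/103 (d(R, Z) = 89*(1/103) = 89/103)
S = 319 (S = (-31 + 42)*29 = 11*29 = 319)
(a(9, 1) + S*16) + d(-176, -154) = (9/1 + 319*16) + 89/103 = (9*1 + 5104) + 89/103 = (9 + 5104) + 89/103 = 5113 + 89/103 = 526728/103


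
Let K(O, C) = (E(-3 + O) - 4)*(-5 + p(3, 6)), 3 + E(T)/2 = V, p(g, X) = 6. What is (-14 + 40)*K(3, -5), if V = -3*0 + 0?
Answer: -260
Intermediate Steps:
V = 0 (V = 0 + 0 = 0)
E(T) = -6 (E(T) = -6 + 2*0 = -6 + 0 = -6)
K(O, C) = -10 (K(O, C) = (-6 - 4)*(-5 + 6) = -10*1 = -10)
(-14 + 40)*K(3, -5) = (-14 + 40)*(-10) = 26*(-10) = -260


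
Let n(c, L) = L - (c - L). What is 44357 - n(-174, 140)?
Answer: 43903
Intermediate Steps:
n(c, L) = -c + 2*L (n(c, L) = L + (L - c) = -c + 2*L)
44357 - n(-174, 140) = 44357 - (-1*(-174) + 2*140) = 44357 - (174 + 280) = 44357 - 1*454 = 44357 - 454 = 43903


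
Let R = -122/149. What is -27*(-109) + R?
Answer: 438385/149 ≈ 2942.2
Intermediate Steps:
R = -122/149 (R = -122*1/149 = -122/149 ≈ -0.81879)
-27*(-109) + R = -27*(-109) - 122/149 = 2943 - 122/149 = 438385/149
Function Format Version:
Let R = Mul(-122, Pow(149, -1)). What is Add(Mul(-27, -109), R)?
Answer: Rational(438385, 149) ≈ 2942.2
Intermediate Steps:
R = Rational(-122, 149) (R = Mul(-122, Rational(1, 149)) = Rational(-122, 149) ≈ -0.81879)
Add(Mul(-27, -109), R) = Add(Mul(-27, -109), Rational(-122, 149)) = Add(2943, Rational(-122, 149)) = Rational(438385, 149)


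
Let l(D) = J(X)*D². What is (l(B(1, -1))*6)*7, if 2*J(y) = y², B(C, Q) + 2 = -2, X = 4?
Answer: 5376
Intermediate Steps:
B(C, Q) = -4 (B(C, Q) = -2 - 2 = -4)
J(y) = y²/2
l(D) = 8*D² (l(D) = ((½)*4²)*D² = ((½)*16)*D² = 8*D²)
(l(B(1, -1))*6)*7 = ((8*(-4)²)*6)*7 = ((8*16)*6)*7 = (128*6)*7 = 768*7 = 5376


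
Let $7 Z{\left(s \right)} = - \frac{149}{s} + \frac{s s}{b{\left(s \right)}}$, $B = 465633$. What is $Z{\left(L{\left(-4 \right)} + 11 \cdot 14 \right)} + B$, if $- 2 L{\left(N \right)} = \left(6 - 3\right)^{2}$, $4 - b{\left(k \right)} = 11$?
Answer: $\frac{27261217089}{58604} \approx 4.6518 \cdot 10^{5}$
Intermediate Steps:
$b{\left(k \right)} = -7$ ($b{\left(k \right)} = 4 - 11 = -7$)
$L{\left(N \right)} = - \frac{9}{2}$ ($L{\left(N \right)} = - \frac{\left(6 - 3\right)^{2}}{2} = - \frac{3^{2}}{2} = \left(- \frac{1}{2}\right) 9 = - \frac{9}{2}$)
$Z{\left(s \right)} = - \frac{149}{7 s} - \frac{s^{2}}{49}$ ($Z{\left(s \right)} = \frac{- \frac{149}{s} + \frac{s s}{-7}}{7} = \frac{- \frac{149}{s} + s^{2} \left(- \frac{1}{7}\right)}{7} = \frac{- \frac{149}{s} - \frac{s^{2}}{7}}{7} = - \frac{149}{7 s} - \frac{s^{2}}{49}$)
$Z{\left(L{\left(-4 \right)} + 11 \cdot 14 \right)} + B = \frac{-1043 - \left(- \frac{9}{2} + 11 \cdot 14\right)^{3}}{49 \left(- \frac{9}{2} + 11 \cdot 14\right)} + 465633 = \frac{-1043 - \left(- \frac{9}{2} + 154\right)^{3}}{49 \left(- \frac{9}{2} + 154\right)} + 465633 = \frac{-1043 - \left(\frac{299}{2}\right)^{3}}{49 \cdot \frac{299}{2}} + 465633 = \frac{1}{49} \cdot \frac{2}{299} \left(-1043 - \frac{26730899}{8}\right) + 465633 = \frac{1}{49} \cdot \frac{2}{299} \left(- \frac{26739243}{8}\right) + 465633 = - \frac{26739243}{58604} + 465633 = \frac{27261217089}{58604}$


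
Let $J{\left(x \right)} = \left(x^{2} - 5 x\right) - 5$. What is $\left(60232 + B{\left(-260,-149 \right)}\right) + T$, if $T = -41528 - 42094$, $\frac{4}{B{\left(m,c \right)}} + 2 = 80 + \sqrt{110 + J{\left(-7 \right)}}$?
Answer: $- \frac{45961246}{1965} - \frac{4 \sqrt{21}}{1965} \approx -23390.0$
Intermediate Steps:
$J{\left(x \right)} = -5 + x^{2} - 5 x$
$B{\left(m,c \right)} = \frac{4}{78 + 3 \sqrt{21}}$ ($B{\left(m,c \right)} = \frac{4}{-2 + \left(80 + \sqrt{110 - \left(-30 - 49\right)}\right)} = \frac{4}{-2 + \left(80 + \sqrt{110 + \left(-5 + 49 + 35\right)}\right)} = \frac{4}{-2 + \left(80 + \sqrt{110 + 79}\right)} = \frac{4}{-2 + \left(80 + \sqrt{189}\right)} = \frac{4}{-2 + \left(80 + 3 \sqrt{21}\right)} = \frac{4}{78 + 3 \sqrt{21}}$)
$T = -83622$ ($T = -41528 - 42094 = -83622$)
$\left(60232 + B{\left(-260,-149 \right)}\right) + T = \left(60232 + \left(\frac{104}{1965} - \frac{4 \sqrt{21}}{1965}\right)\right) - 83622 = \left(\frac{118355984}{1965} - \frac{4 \sqrt{21}}{1965}\right) - 83622 = - \frac{45961246}{1965} - \frac{4 \sqrt{21}}{1965}$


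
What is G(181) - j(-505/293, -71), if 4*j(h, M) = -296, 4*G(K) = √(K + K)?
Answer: 74 + √362/4 ≈ 78.757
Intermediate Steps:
G(K) = √2*√K/4 (G(K) = √(K + K)/4 = √(2*K)/4 = (√2*√K)/4 = √2*√K/4)
j(h, M) = -74 (j(h, M) = (¼)*(-296) = -74)
G(181) - j(-505/293, -71) = √2*√181/4 - 1*(-74) = √362/4 + 74 = 74 + √362/4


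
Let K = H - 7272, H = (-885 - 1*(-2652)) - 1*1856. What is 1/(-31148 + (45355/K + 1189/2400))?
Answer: -17666400/550373126971 ≈ -3.2099e-5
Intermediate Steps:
H = -89 (H = (-885 + 2652) - 1856 = 1767 - 1856 = -89)
K = -7361 (K = -89 - 7272 = -7361)
1/(-31148 + (45355/K + 1189/2400)) = 1/(-31148 + (45355/(-7361) + 1189/2400)) = 1/(-31148 + (45355*(-1/7361) + 1189*(1/2400))) = 1/(-31148 + (-45355/7361 + 1189/2400)) = 1/(-31148 - 100099771/17666400) = 1/(-550373126971/17666400) = -17666400/550373126971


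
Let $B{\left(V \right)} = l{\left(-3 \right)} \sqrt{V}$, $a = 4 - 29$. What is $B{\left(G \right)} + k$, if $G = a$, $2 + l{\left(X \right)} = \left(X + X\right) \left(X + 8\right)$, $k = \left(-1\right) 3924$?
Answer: $-3924 - 160 i \approx -3924.0 - 160.0 i$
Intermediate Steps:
$k = -3924$
$l{\left(X \right)} = -2 + 2 X \left(8 + X\right)$ ($l{\left(X \right)} = -2 + \left(X + X\right) \left(X + 8\right) = -2 + 2 X \left(8 + X\right)$)
$a = -25$ ($a = 4 - 29 = -25$)
$G = -25$
$B{\left(V \right)} = - 32 \sqrt{V}$ ($B{\left(V \right)} = \left(-2 + 2 \left(-3\right)^{2} + 16 \left(-3\right)\right) \sqrt{V} = \left(-2 + 2 \cdot 9 - 48\right) \sqrt{V} = \left(-2 + 18 - 48\right) \sqrt{V} = - 32 \sqrt{V}$)
$B{\left(G \right)} + k = - 32 \sqrt{-25} - 3924 = - 32 \cdot 5 i - 3924 = - 160 i - 3924 = -3924 - 160 i$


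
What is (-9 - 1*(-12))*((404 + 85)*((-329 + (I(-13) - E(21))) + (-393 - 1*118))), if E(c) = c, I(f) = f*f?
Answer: -1015164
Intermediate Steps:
I(f) = f**2
(-9 - 1*(-12))*((404 + 85)*((-329 + (I(-13) - E(21))) + (-393 - 1*118))) = (-9 - 1*(-12))*((404 + 85)*((-329 + ((-13)**2 - 1*21)) + (-393 - 1*118))) = (-9 + 12)*(489*((-329 + (169 - 21)) + (-393 - 118))) = 3*(489*((-329 + 148) - 511)) = 3*(489*(-181 - 511)) = 3*(489*(-692)) = 3*(-338388) = -1015164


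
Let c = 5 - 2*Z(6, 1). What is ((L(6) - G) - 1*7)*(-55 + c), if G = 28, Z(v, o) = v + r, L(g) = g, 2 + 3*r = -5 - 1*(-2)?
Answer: 5104/3 ≈ 1701.3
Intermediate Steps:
r = -5/3 (r = -⅔ + (-5 - 1*(-2))/3 = -⅔ + (-5 + 2)/3 = -⅔ + (⅓)*(-3) = -⅔ - 1 = -5/3 ≈ -1.6667)
Z(v, o) = -5/3 + v (Z(v, o) = v - 5/3 = -5/3 + v)
c = -11/3 (c = 5 - 2*(-5/3 + 6) = 5 - 2*13/3 = 5 - 26/3 = -11/3 ≈ -3.6667)
((L(6) - G) - 1*7)*(-55 + c) = ((6 - 1*28) - 1*7)*(-55 - 11/3) = ((6 - 28) - 7)*(-176/3) = (-22 - 7)*(-176/3) = -29*(-176/3) = 5104/3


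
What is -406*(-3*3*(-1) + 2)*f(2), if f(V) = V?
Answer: -8932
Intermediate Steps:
-406*(-3*3*(-1) + 2)*f(2) = -406*(-3*3*(-1) + 2)*2 = -406*(-9*(-1) + 2)*2 = -406*(9 + 2)*2 = -4466*2 = -406*22 = -8932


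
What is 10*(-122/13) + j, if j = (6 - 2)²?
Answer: -1012/13 ≈ -77.846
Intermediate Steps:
j = 16 (j = 4² = 16)
10*(-122/13) + j = 10*(-122/13) + 16 = -1220/13 + 16 = -1012/13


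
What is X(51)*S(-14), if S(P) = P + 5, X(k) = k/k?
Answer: -9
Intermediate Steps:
X(k) = 1
S(P) = 5 + P
X(51)*S(-14) = 1*(5 - 14) = 1*(-9) = -9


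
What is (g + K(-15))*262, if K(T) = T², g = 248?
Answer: 123926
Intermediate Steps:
(g + K(-15))*262 = (248 + (-15)²)*262 = (248 + 225)*262 = 473*262 = 123926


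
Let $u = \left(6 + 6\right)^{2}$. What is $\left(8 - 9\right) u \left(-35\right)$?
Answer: $5040$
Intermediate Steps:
$u = 144$ ($u = 12^{2} = 144$)
$\left(8 - 9\right) u \left(-35\right) = \left(8 - 9\right) 144 \left(-35\right) = \left(-1\right) 144 \left(-35\right) = \left(-144\right) \left(-35\right) = 5040$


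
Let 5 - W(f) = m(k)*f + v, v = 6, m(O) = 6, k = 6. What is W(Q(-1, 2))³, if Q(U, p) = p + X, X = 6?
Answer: -117649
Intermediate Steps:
Q(U, p) = 6 + p (Q(U, p) = p + 6 = 6 + p)
W(f) = -1 - 6*f (W(f) = 5 - (6*f + 6) = 5 - (6 + 6*f) = 5 + (-6 - 6*f) = -1 - 6*f)
W(Q(-1, 2))³ = (-1 - 6*(6 + 2))³ = (-1 - 6*8)³ = (-1 - 48)³ = (-49)³ = -117649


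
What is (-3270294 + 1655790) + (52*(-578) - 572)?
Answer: -1645132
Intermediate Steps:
(-3270294 + 1655790) + (52*(-578) - 572) = -1614504 + (-30056 - 572) = -1614504 - 30628 = -1645132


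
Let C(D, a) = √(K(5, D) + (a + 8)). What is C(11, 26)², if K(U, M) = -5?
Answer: 29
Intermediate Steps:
C(D, a) = √(3 + a) (C(D, a) = √(-5 + (a + 8)) = √(-5 + (8 + a)) = √(3 + a))
C(11, 26)² = (√(3 + 26))² = (√29)² = 29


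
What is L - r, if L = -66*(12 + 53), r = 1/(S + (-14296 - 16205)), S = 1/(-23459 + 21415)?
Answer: -267455951006/62344045 ≈ -4290.0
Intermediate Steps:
S = -1/2044 (S = 1/(-2044) = -1/2044 ≈ -0.00048924)
r = -2044/62344045 (r = 1/(-1/2044 + (-14296 - 16205)) = 1/(-1/2044 - 30501) = 1/(-62344045/2044) = -2044/62344045 ≈ -3.2786e-5)
L = -4290 (L = -66*65 = -4290)
L - r = -4290 - 1*(-2044/62344045) = -4290 + 2044/62344045 = -267455951006/62344045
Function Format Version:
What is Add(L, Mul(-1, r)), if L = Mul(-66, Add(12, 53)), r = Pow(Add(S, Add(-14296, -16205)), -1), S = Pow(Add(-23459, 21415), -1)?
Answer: Rational(-267455951006, 62344045) ≈ -4290.0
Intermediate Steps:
S = Rational(-1, 2044) (S = Pow(-2044, -1) = Rational(-1, 2044) ≈ -0.00048924)
r = Rational(-2044, 62344045) (r = Pow(Add(Rational(-1, 2044), Add(-14296, -16205)), -1) = Pow(Add(Rational(-1, 2044), -30501), -1) = Pow(Rational(-62344045, 2044), -1) = Rational(-2044, 62344045) ≈ -3.2786e-5)
L = -4290 (L = Mul(-66, 65) = -4290)
Add(L, Mul(-1, r)) = Add(-4290, Mul(-1, Rational(-2044, 62344045))) = Add(-4290, Rational(2044, 62344045)) = Rational(-267455951006, 62344045)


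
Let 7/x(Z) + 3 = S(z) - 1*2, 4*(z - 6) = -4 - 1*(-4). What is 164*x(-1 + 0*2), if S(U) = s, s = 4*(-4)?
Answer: -164/3 ≈ -54.667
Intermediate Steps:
z = 6 (z = 6 + (-4 - 1*(-4))/4 = 6 + (-4 + 4)/4 = 6 + (¼)*0 = 6 + 0 = 6)
s = -16
S(U) = -16
x(Z) = -⅓ (x(Z) = 7/(-3 + (-16 - 1*2)) = 7/(-3 + (-16 - 2)) = 7/(-3 - 18) = 7/(-21) = 7*(-1/21) = -⅓)
164*x(-1 + 0*2) = 164*(-⅓) = -164/3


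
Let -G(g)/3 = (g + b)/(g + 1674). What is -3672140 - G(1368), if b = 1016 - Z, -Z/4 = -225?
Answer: -1861774238/507 ≈ -3.6721e+6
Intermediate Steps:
Z = 900 (Z = -4*(-225) = 900)
b = 116 (b = 1016 - 1*900 = 1016 - 900 = 116)
G(g) = -3*(116 + g)/(1674 + g) (G(g) = -3*(g + 116)/(g + 1674) = -3*(116 + g)/(1674 + g))
-3672140 - G(1368) = -3672140 - 3*(-116 - 1*1368)/(1674 + 1368) = -3672140 - 3*(-116 - 1368)/3042 = -3672140 - 3*(-1484)/3042 = -3672140 - 1*(-742/507) = -3672140 + 742/507 = -1861774238/507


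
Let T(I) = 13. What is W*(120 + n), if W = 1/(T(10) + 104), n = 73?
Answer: 193/117 ≈ 1.6496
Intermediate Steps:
W = 1/117 (W = 1/(13 + 104) = 1/117 ≈ 0.0085470)
W*(120 + n) = (120 + 73)/117 = (1/117)*193 = 193/117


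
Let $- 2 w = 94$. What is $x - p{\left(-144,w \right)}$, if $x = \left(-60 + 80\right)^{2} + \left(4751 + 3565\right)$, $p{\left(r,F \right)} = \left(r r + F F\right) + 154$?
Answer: $-14383$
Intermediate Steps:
$w = -47$ ($w = \left(- \frac{1}{2}\right) 94 = -47$)
$p{\left(r,F \right)} = 154 + F^{2} + r^{2}$ ($p{\left(r,F \right)} = \left(r^{2} + F^{2}\right) + 154 = \left(F^{2} + r^{2}\right) + 154 = 154 + F^{2} + r^{2}$)
$x = 8716$ ($x = 20^{2} + 8316 = 400 + 8316 = 8716$)
$x - p{\left(-144,w \right)} = 8716 - \left(154 + \left(-47\right)^{2} + \left(-144\right)^{2}\right) = 8716 - \left(154 + 2209 + 20736\right) = 8716 - 23099 = -14383$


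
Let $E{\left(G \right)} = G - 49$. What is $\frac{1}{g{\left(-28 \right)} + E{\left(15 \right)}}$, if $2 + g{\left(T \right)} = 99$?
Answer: $\frac{1}{63} \approx 0.015873$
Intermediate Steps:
$g{\left(T \right)} = 97$ ($g{\left(T \right)} = -2 + 99 = 97$)
$E{\left(G \right)} = -49 + G$
$\frac{1}{g{\left(-28 \right)} + E{\left(15 \right)}} = \frac{1}{97 + \left(-49 + 15\right)} = \frac{1}{97 - 34} = \frac{1}{63}$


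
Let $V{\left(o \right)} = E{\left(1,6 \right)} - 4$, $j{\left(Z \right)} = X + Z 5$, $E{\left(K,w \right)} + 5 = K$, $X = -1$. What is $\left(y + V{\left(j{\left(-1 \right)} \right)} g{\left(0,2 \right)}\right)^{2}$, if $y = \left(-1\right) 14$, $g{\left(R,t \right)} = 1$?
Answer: $484$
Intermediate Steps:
$E{\left(K,w \right)} = -5 + K$
$j{\left(Z \right)} = -1 + 5 Z$ ($j{\left(Z \right)} = -1 + Z 5 = -1 + 5 Z$)
$y = -14$
$V{\left(o \right)} = -8$ ($V{\left(o \right)} = \left(-5 + 1\right) - 4 = -4 - 4 = -8$)
$\left(y + V{\left(j{\left(-1 \right)} \right)} g{\left(0,2 \right)}\right)^{2} = \left(-14 - 8\right)^{2} = \left(-22\right)^{2} = 484$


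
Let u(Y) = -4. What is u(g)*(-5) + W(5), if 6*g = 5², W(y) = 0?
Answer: 20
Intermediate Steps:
g = 25/6 (g = (⅙)*5² = (⅙)*25 = 25/6 ≈ 4.1667)
u(g)*(-5) + W(5) = -4*(-5) + 0 = 20 + 0 = 20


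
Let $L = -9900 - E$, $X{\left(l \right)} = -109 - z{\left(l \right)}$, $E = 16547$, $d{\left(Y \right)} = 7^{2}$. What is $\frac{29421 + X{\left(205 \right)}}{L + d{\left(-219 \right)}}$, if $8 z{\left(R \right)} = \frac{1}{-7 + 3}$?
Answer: $- \frac{937985}{844736} \approx -1.1104$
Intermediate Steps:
$z{\left(R \right)} = - \frac{1}{32}$ ($z{\left(R \right)} = \frac{1}{8 \left(-7 + 3\right)} = \frac{1}{8 \left(-4\right)} = \frac{1}{8} \left(- \frac{1}{4}\right) = - \frac{1}{32}$)
$d{\left(Y \right)} = 49$
$X{\left(l \right)} = - \frac{3487}{32}$ ($X{\left(l \right)} = -109 - - \frac{1}{32} = -109 + \frac{1}{32} = - \frac{3487}{32}$)
$L = -26447$ ($L = -9900 - 16547 = -26447$)
$\frac{29421 + X{\left(205 \right)}}{L + d{\left(-219 \right)}} = \frac{29421 - \frac{3487}{32}}{-26447 + 49} = \frac{937985}{32 \left(-26398\right)} = \frac{937985}{32} \left(- \frac{1}{26398}\right) = - \frac{937985}{844736}$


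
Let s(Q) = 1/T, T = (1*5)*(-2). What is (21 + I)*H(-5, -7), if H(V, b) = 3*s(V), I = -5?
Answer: -24/5 ≈ -4.8000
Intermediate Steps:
T = -10 (T = 5*(-2) = -10)
s(Q) = -⅒ (s(Q) = 1/(-10) = -⅒)
H(V, b) = -3/10 (H(V, b) = 3*(-⅒) = -3/10)
(21 + I)*H(-5, -7) = (21 - 5)*(-3/10) = 16*(-3/10) = -24/5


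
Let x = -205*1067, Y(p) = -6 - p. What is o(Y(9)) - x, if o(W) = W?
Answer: 218720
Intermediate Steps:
x = -218735
o(Y(9)) - x = (-6 - 1*9) - 1*(-218735) = (-6 - 9) + 218735 = -15 + 218735 = 218720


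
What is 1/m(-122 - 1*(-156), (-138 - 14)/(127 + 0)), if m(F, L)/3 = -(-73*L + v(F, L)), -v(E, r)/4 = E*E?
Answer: 127/1728456 ≈ 7.3476e-5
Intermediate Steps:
v(E, r) = -4*E² (v(E, r) = -4*E*E = -4*E²)
m(F, L) = 12*F² + 219*L (m(F, L) = 3*(-(-73*L - 4*F²)) = 3*(4*F² + 73*L) = 12*F² + 219*L)
1/m(-122 - 1*(-156), (-138 - 14)/(127 + 0)) = 1/(12*(-122 - 1*(-156))² + 219*((-138 - 14)/(127 + 0))) = 1/(12*(-122 + 156)² + 219*(-152/127)) = 1/(12*34² + 219*(-152*1/127)) = 1/(12*1156 + 219*(-152/127)) = 1/(13872 - 33288/127) = 1/(1728456/127) = 127/1728456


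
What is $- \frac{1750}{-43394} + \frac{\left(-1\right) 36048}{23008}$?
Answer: $- \frac{47625091}{31200286} \approx -1.5264$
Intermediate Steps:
$- \frac{1750}{-43394} + \frac{\left(-1\right) 36048}{23008} = \left(-1750\right) \left(- \frac{1}{43394}\right) - \frac{2253}{1438} = \frac{875}{21697} - \frac{2253}{1438} = - \frac{47625091}{31200286}$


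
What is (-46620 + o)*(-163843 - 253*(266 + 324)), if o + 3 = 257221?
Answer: -65940971574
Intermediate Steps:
o = 257218 (o = -3 + 257221 = 257218)
(-46620 + o)*(-163843 - 253*(266 + 324)) = (-46620 + 257218)*(-163843 - 253*(266 + 324)) = 210598*(-163843 - 253*590) = 210598*(-163843 - 149270) = 210598*(-313113) = -65940971574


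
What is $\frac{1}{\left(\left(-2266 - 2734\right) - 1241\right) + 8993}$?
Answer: $\frac{1}{2752} \approx 0.00036337$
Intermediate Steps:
$\frac{1}{\left(\left(-2266 - 2734\right) - 1241\right) + 8993} = \frac{1}{\left(-5000 - 1241\right) + 8993} = \frac{1}{-6241 + 8993} = \frac{1}{2752}$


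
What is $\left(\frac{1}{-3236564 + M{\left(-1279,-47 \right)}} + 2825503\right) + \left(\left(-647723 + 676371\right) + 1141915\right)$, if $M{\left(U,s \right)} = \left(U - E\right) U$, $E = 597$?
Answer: $\frac{3345346612559}{837160} \approx 3.9961 \cdot 10^{6}$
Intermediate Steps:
$M{\left(U,s \right)} = U \left(-597 + U\right)$ ($M{\left(U,s \right)} = \left(U - 597\right) U = \left(-597 + U\right) U = U \left(-597 + U\right)$)
$\left(\frac{1}{-3236564 + M{\left(-1279,-47 \right)}} + 2825503\right) + \left(\left(-647723 + 676371\right) + 1141915\right) = \left(\frac{1}{-3236564 - 1279 \left(-597 - 1279\right)} + 2825503\right) + \left(\left(-647723 + 676371\right) + 1141915\right) = \left(\frac{1}{-3236564 - -2399404} + 2825503\right) + \left(28648 + 1141915\right) = \left(\frac{1}{-3236564 + 2399404} + 2825503\right) + 1170563 = \left(\frac{1}{-837160} + 2825503\right) + 1170563 = \left(- \frac{1}{837160} + 2825503\right) + 1170563 = \frac{2365398091479}{837160} + 1170563 = \frac{3345346612559}{837160}$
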